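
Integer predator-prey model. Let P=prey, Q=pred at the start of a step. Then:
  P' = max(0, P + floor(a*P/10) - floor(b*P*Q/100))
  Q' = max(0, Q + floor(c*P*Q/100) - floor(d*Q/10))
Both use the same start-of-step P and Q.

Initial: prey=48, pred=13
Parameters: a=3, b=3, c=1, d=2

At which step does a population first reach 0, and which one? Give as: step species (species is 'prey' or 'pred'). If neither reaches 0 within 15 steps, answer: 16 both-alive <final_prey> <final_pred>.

Answer: 16 both-alive 2 4

Derivation:
Step 1: prey: 48+14-18=44; pred: 13+6-2=17
Step 2: prey: 44+13-22=35; pred: 17+7-3=21
Step 3: prey: 35+10-22=23; pred: 21+7-4=24
Step 4: prey: 23+6-16=13; pred: 24+5-4=25
Step 5: prey: 13+3-9=7; pred: 25+3-5=23
Step 6: prey: 7+2-4=5; pred: 23+1-4=20
Step 7: prey: 5+1-3=3; pred: 20+1-4=17
Step 8: prey: 3+0-1=2; pred: 17+0-3=14
Step 9: prey: 2+0-0=2; pred: 14+0-2=12
Step 10: prey: 2+0-0=2; pred: 12+0-2=10
Step 11: prey: 2+0-0=2; pred: 10+0-2=8
Step 12: prey: 2+0-0=2; pred: 8+0-1=7
Step 13: prey: 2+0-0=2; pred: 7+0-1=6
Step 14: prey: 2+0-0=2; pred: 6+0-1=5
Step 15: prey: 2+0-0=2; pred: 5+0-1=4
No extinction within 15 steps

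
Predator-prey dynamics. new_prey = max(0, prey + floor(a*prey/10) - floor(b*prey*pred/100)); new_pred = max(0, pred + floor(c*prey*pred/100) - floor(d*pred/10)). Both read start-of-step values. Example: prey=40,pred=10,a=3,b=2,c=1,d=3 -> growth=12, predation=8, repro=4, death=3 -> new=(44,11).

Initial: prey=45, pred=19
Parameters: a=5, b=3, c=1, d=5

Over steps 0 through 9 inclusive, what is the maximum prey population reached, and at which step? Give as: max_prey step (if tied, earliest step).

Step 1: prey: 45+22-25=42; pred: 19+8-9=18
Step 2: prey: 42+21-22=41; pred: 18+7-9=16
Step 3: prey: 41+20-19=42; pred: 16+6-8=14
Step 4: prey: 42+21-17=46; pred: 14+5-7=12
Step 5: prey: 46+23-16=53; pred: 12+5-6=11
Step 6: prey: 53+26-17=62; pred: 11+5-5=11
Step 7: prey: 62+31-20=73; pred: 11+6-5=12
Step 8: prey: 73+36-26=83; pred: 12+8-6=14
Step 9: prey: 83+41-34=90; pred: 14+11-7=18
Max prey = 90 at step 9

Answer: 90 9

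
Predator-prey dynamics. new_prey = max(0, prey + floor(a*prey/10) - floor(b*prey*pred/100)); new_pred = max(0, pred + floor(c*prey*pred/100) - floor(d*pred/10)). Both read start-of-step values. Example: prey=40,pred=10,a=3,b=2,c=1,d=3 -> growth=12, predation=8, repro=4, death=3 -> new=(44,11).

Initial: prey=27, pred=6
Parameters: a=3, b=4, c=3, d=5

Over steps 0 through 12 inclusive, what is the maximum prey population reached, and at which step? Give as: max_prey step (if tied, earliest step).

Answer: 29 1

Derivation:
Step 1: prey: 27+8-6=29; pred: 6+4-3=7
Step 2: prey: 29+8-8=29; pred: 7+6-3=10
Step 3: prey: 29+8-11=26; pred: 10+8-5=13
Step 4: prey: 26+7-13=20; pred: 13+10-6=17
Step 5: prey: 20+6-13=13; pred: 17+10-8=19
Step 6: prey: 13+3-9=7; pred: 19+7-9=17
Step 7: prey: 7+2-4=5; pred: 17+3-8=12
Step 8: prey: 5+1-2=4; pred: 12+1-6=7
Step 9: prey: 4+1-1=4; pred: 7+0-3=4
Step 10: prey: 4+1-0=5; pred: 4+0-2=2
Step 11: prey: 5+1-0=6; pred: 2+0-1=1
Step 12: prey: 6+1-0=7; pred: 1+0-0=1
Max prey = 29 at step 1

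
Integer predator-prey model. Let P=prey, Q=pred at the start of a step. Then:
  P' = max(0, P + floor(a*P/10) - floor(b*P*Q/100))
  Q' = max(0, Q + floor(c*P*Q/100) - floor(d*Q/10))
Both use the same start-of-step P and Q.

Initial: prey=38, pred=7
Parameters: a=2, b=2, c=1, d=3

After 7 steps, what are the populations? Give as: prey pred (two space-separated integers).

Answer: 44 16

Derivation:
Step 1: prey: 38+7-5=40; pred: 7+2-2=7
Step 2: prey: 40+8-5=43; pred: 7+2-2=7
Step 3: prey: 43+8-6=45; pred: 7+3-2=8
Step 4: prey: 45+9-7=47; pred: 8+3-2=9
Step 5: prey: 47+9-8=48; pred: 9+4-2=11
Step 6: prey: 48+9-10=47; pred: 11+5-3=13
Step 7: prey: 47+9-12=44; pred: 13+6-3=16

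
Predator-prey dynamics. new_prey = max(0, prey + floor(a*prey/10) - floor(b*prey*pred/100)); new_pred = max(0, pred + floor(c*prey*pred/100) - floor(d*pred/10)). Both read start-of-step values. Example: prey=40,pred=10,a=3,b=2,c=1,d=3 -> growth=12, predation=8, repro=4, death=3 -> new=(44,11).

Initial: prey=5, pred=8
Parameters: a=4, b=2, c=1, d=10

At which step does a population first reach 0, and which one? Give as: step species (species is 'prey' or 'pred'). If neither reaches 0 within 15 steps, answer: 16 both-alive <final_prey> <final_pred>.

Step 1: prey: 5+2-0=7; pred: 8+0-8=0
First extinction: pred at step 1

Answer: 1 pred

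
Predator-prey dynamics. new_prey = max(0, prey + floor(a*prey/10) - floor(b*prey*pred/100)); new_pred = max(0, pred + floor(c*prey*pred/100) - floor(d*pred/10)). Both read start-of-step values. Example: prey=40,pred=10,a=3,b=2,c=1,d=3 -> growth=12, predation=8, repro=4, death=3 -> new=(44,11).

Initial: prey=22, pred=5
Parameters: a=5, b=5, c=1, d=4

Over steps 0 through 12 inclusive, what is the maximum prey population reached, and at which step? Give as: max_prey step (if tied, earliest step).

Step 1: prey: 22+11-5=28; pred: 5+1-2=4
Step 2: prey: 28+14-5=37; pred: 4+1-1=4
Step 3: prey: 37+18-7=48; pred: 4+1-1=4
Step 4: prey: 48+24-9=63; pred: 4+1-1=4
Step 5: prey: 63+31-12=82; pred: 4+2-1=5
Step 6: prey: 82+41-20=103; pred: 5+4-2=7
Step 7: prey: 103+51-36=118; pred: 7+7-2=12
Step 8: prey: 118+59-70=107; pred: 12+14-4=22
Step 9: prey: 107+53-117=43; pred: 22+23-8=37
Step 10: prey: 43+21-79=0; pred: 37+15-14=38
Step 11: prey: 0+0-0=0; pred: 38+0-15=23
Step 12: prey: 0+0-0=0; pred: 23+0-9=14
Max prey = 118 at step 7

Answer: 118 7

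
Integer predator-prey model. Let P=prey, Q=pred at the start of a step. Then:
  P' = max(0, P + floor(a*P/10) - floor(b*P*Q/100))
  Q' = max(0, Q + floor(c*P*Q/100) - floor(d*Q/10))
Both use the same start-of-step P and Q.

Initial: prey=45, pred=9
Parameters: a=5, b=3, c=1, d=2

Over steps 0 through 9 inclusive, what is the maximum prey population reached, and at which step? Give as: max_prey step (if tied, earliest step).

Step 1: prey: 45+22-12=55; pred: 9+4-1=12
Step 2: prey: 55+27-19=63; pred: 12+6-2=16
Step 3: prey: 63+31-30=64; pred: 16+10-3=23
Step 4: prey: 64+32-44=52; pred: 23+14-4=33
Step 5: prey: 52+26-51=27; pred: 33+17-6=44
Step 6: prey: 27+13-35=5; pred: 44+11-8=47
Step 7: prey: 5+2-7=0; pred: 47+2-9=40
Step 8: prey: 0+0-0=0; pred: 40+0-8=32
Step 9: prey: 0+0-0=0; pred: 32+0-6=26
Max prey = 64 at step 3

Answer: 64 3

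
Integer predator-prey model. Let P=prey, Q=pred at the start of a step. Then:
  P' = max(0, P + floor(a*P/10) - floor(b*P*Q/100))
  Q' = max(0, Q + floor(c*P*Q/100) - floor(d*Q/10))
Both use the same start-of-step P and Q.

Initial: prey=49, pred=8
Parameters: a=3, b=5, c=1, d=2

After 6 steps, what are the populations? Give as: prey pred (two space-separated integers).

Step 1: prey: 49+14-19=44; pred: 8+3-1=10
Step 2: prey: 44+13-22=35; pred: 10+4-2=12
Step 3: prey: 35+10-21=24; pred: 12+4-2=14
Step 4: prey: 24+7-16=15; pred: 14+3-2=15
Step 5: prey: 15+4-11=8; pred: 15+2-3=14
Step 6: prey: 8+2-5=5; pred: 14+1-2=13

Answer: 5 13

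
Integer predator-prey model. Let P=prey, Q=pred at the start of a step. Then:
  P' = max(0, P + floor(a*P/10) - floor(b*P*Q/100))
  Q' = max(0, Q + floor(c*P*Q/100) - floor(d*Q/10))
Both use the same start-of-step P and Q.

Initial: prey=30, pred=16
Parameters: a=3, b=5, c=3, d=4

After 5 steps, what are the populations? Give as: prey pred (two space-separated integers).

Answer: 0 6

Derivation:
Step 1: prey: 30+9-24=15; pred: 16+14-6=24
Step 2: prey: 15+4-18=1; pred: 24+10-9=25
Step 3: prey: 1+0-1=0; pred: 25+0-10=15
Step 4: prey: 0+0-0=0; pred: 15+0-6=9
Step 5: prey: 0+0-0=0; pred: 9+0-3=6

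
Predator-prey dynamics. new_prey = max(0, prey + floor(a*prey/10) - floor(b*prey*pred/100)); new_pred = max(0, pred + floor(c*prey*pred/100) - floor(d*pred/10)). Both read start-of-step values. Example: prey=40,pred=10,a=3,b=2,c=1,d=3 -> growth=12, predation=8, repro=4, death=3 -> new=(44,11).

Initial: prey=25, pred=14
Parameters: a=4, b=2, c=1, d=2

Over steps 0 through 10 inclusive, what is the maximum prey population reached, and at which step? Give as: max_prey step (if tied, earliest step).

Answer: 37 5

Derivation:
Step 1: prey: 25+10-7=28; pred: 14+3-2=15
Step 2: prey: 28+11-8=31; pred: 15+4-3=16
Step 3: prey: 31+12-9=34; pred: 16+4-3=17
Step 4: prey: 34+13-11=36; pred: 17+5-3=19
Step 5: prey: 36+14-13=37; pred: 19+6-3=22
Step 6: prey: 37+14-16=35; pred: 22+8-4=26
Step 7: prey: 35+14-18=31; pred: 26+9-5=30
Step 8: prey: 31+12-18=25; pred: 30+9-6=33
Step 9: prey: 25+10-16=19; pred: 33+8-6=35
Step 10: prey: 19+7-13=13; pred: 35+6-7=34
Max prey = 37 at step 5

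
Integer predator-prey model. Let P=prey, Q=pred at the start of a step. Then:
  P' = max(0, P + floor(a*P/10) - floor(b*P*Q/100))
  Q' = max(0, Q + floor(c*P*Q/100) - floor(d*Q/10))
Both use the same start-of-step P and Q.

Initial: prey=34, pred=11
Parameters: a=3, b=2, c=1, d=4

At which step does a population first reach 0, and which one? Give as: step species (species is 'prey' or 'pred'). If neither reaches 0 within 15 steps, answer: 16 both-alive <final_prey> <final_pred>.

Step 1: prey: 34+10-7=37; pred: 11+3-4=10
Step 2: prey: 37+11-7=41; pred: 10+3-4=9
Step 3: prey: 41+12-7=46; pred: 9+3-3=9
Step 4: prey: 46+13-8=51; pred: 9+4-3=10
Step 5: prey: 51+15-10=56; pred: 10+5-4=11
Step 6: prey: 56+16-12=60; pred: 11+6-4=13
Step 7: prey: 60+18-15=63; pred: 13+7-5=15
Step 8: prey: 63+18-18=63; pred: 15+9-6=18
Step 9: prey: 63+18-22=59; pred: 18+11-7=22
Step 10: prey: 59+17-25=51; pred: 22+12-8=26
Step 11: prey: 51+15-26=40; pred: 26+13-10=29
Step 12: prey: 40+12-23=29; pred: 29+11-11=29
Step 13: prey: 29+8-16=21; pred: 29+8-11=26
Step 14: prey: 21+6-10=17; pred: 26+5-10=21
Step 15: prey: 17+5-7=15; pred: 21+3-8=16
No extinction within 15 steps

Answer: 16 both-alive 15 16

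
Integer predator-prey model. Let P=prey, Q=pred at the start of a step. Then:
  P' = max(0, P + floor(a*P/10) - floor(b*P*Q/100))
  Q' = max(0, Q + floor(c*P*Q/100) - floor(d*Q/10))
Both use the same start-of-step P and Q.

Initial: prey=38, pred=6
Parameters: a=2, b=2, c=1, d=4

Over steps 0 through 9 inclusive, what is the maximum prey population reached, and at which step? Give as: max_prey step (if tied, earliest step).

Step 1: prey: 38+7-4=41; pred: 6+2-2=6
Step 2: prey: 41+8-4=45; pred: 6+2-2=6
Step 3: prey: 45+9-5=49; pred: 6+2-2=6
Step 4: prey: 49+9-5=53; pred: 6+2-2=6
Step 5: prey: 53+10-6=57; pred: 6+3-2=7
Step 6: prey: 57+11-7=61; pred: 7+3-2=8
Step 7: prey: 61+12-9=64; pred: 8+4-3=9
Step 8: prey: 64+12-11=65; pred: 9+5-3=11
Step 9: prey: 65+13-14=64; pred: 11+7-4=14
Max prey = 65 at step 8

Answer: 65 8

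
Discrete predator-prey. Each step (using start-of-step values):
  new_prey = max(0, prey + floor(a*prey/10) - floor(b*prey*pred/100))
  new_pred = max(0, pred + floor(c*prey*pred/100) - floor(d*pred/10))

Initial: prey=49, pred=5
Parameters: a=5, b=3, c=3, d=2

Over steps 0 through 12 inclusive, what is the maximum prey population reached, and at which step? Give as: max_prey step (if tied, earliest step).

Step 1: prey: 49+24-7=66; pred: 5+7-1=11
Step 2: prey: 66+33-21=78; pred: 11+21-2=30
Step 3: prey: 78+39-70=47; pred: 30+70-6=94
Step 4: prey: 47+23-132=0; pred: 94+132-18=208
Step 5: prey: 0+0-0=0; pred: 208+0-41=167
Step 6: prey: 0+0-0=0; pred: 167+0-33=134
Step 7: prey: 0+0-0=0; pred: 134+0-26=108
Step 8: prey: 0+0-0=0; pred: 108+0-21=87
Step 9: prey: 0+0-0=0; pred: 87+0-17=70
Step 10: prey: 0+0-0=0; pred: 70+0-14=56
Step 11: prey: 0+0-0=0; pred: 56+0-11=45
Step 12: prey: 0+0-0=0; pred: 45+0-9=36
Max prey = 78 at step 2

Answer: 78 2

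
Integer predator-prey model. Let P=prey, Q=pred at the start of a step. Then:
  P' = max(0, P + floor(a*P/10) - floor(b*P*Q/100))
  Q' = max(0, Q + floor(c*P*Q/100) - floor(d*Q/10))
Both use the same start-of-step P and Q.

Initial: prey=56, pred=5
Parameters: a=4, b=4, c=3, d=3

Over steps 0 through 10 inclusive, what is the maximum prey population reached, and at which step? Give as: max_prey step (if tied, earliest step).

Answer: 67 1

Derivation:
Step 1: prey: 56+22-11=67; pred: 5+8-1=12
Step 2: prey: 67+26-32=61; pred: 12+24-3=33
Step 3: prey: 61+24-80=5; pred: 33+60-9=84
Step 4: prey: 5+2-16=0; pred: 84+12-25=71
Step 5: prey: 0+0-0=0; pred: 71+0-21=50
Step 6: prey: 0+0-0=0; pred: 50+0-15=35
Step 7: prey: 0+0-0=0; pred: 35+0-10=25
Step 8: prey: 0+0-0=0; pred: 25+0-7=18
Step 9: prey: 0+0-0=0; pred: 18+0-5=13
Step 10: prey: 0+0-0=0; pred: 13+0-3=10
Max prey = 67 at step 1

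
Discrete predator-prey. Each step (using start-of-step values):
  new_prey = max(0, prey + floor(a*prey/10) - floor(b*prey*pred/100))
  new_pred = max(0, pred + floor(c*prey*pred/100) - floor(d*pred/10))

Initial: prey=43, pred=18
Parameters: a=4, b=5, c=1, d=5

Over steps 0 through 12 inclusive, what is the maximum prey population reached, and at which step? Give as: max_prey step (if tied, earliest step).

Answer: 112 12

Derivation:
Step 1: prey: 43+17-38=22; pred: 18+7-9=16
Step 2: prey: 22+8-17=13; pred: 16+3-8=11
Step 3: prey: 13+5-7=11; pred: 11+1-5=7
Step 4: prey: 11+4-3=12; pred: 7+0-3=4
Step 5: prey: 12+4-2=14; pred: 4+0-2=2
Step 6: prey: 14+5-1=18; pred: 2+0-1=1
Step 7: prey: 18+7-0=25; pred: 1+0-0=1
Step 8: prey: 25+10-1=34; pred: 1+0-0=1
Step 9: prey: 34+13-1=46; pred: 1+0-0=1
Step 10: prey: 46+18-2=62; pred: 1+0-0=1
Step 11: prey: 62+24-3=83; pred: 1+0-0=1
Step 12: prey: 83+33-4=112; pred: 1+0-0=1
Max prey = 112 at step 12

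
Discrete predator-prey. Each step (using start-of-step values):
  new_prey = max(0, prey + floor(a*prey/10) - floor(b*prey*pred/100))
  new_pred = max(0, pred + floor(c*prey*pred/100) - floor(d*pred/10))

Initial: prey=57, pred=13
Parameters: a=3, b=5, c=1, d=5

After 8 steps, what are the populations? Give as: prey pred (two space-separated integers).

Step 1: prey: 57+17-37=37; pred: 13+7-6=14
Step 2: prey: 37+11-25=23; pred: 14+5-7=12
Step 3: prey: 23+6-13=16; pred: 12+2-6=8
Step 4: prey: 16+4-6=14; pred: 8+1-4=5
Step 5: prey: 14+4-3=15; pred: 5+0-2=3
Step 6: prey: 15+4-2=17; pred: 3+0-1=2
Step 7: prey: 17+5-1=21; pred: 2+0-1=1
Step 8: prey: 21+6-1=26; pred: 1+0-0=1

Answer: 26 1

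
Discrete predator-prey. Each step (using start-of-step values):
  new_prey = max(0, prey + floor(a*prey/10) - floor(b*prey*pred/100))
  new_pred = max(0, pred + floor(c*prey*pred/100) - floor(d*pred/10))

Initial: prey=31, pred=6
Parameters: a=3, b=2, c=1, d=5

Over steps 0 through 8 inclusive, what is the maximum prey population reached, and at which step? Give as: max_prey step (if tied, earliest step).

Answer: 147 8

Derivation:
Step 1: prey: 31+9-3=37; pred: 6+1-3=4
Step 2: prey: 37+11-2=46; pred: 4+1-2=3
Step 3: prey: 46+13-2=57; pred: 3+1-1=3
Step 4: prey: 57+17-3=71; pred: 3+1-1=3
Step 5: prey: 71+21-4=88; pred: 3+2-1=4
Step 6: prey: 88+26-7=107; pred: 4+3-2=5
Step 7: prey: 107+32-10=129; pred: 5+5-2=8
Step 8: prey: 129+38-20=147; pred: 8+10-4=14
Max prey = 147 at step 8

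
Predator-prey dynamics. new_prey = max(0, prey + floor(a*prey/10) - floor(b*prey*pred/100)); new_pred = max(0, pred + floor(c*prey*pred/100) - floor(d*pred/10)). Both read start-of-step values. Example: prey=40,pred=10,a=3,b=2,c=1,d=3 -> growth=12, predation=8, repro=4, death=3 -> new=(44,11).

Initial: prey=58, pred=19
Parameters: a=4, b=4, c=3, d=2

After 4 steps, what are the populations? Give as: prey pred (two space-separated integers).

Step 1: prey: 58+23-44=37; pred: 19+33-3=49
Step 2: prey: 37+14-72=0; pred: 49+54-9=94
Step 3: prey: 0+0-0=0; pred: 94+0-18=76
Step 4: prey: 0+0-0=0; pred: 76+0-15=61

Answer: 0 61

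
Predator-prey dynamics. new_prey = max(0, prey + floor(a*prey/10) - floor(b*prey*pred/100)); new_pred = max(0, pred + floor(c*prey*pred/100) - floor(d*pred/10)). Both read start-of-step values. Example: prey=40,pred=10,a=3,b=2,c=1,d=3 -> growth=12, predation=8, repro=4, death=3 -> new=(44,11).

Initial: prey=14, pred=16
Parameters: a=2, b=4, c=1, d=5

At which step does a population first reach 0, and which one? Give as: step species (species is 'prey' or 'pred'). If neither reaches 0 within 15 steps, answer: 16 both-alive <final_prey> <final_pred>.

Answer: 16 both-alive 35 1

Derivation:
Step 1: prey: 14+2-8=8; pred: 16+2-8=10
Step 2: prey: 8+1-3=6; pred: 10+0-5=5
Step 3: prey: 6+1-1=6; pred: 5+0-2=3
Step 4: prey: 6+1-0=7; pred: 3+0-1=2
Step 5: prey: 7+1-0=8; pred: 2+0-1=1
Step 6: prey: 8+1-0=9; pred: 1+0-0=1
Step 7: prey: 9+1-0=10; pred: 1+0-0=1
Step 8: prey: 10+2-0=12; pred: 1+0-0=1
Step 9: prey: 12+2-0=14; pred: 1+0-0=1
Step 10: prey: 14+2-0=16; pred: 1+0-0=1
Step 11: prey: 16+3-0=19; pred: 1+0-0=1
Step 12: prey: 19+3-0=22; pred: 1+0-0=1
Step 13: prey: 22+4-0=26; pred: 1+0-0=1
Step 14: prey: 26+5-1=30; pred: 1+0-0=1
Step 15: prey: 30+6-1=35; pred: 1+0-0=1
No extinction within 15 steps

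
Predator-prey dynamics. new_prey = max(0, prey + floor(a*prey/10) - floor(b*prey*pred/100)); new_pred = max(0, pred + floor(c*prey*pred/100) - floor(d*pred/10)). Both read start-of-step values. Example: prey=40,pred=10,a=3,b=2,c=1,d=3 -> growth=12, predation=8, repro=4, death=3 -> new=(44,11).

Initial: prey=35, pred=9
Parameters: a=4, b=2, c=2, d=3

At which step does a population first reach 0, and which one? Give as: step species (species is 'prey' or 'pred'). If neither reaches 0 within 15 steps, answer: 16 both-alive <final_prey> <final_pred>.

Step 1: prey: 35+14-6=43; pred: 9+6-2=13
Step 2: prey: 43+17-11=49; pred: 13+11-3=21
Step 3: prey: 49+19-20=48; pred: 21+20-6=35
Step 4: prey: 48+19-33=34; pred: 35+33-10=58
Step 5: prey: 34+13-39=8; pred: 58+39-17=80
Step 6: prey: 8+3-12=0; pred: 80+12-24=68
First extinction: prey at step 6

Answer: 6 prey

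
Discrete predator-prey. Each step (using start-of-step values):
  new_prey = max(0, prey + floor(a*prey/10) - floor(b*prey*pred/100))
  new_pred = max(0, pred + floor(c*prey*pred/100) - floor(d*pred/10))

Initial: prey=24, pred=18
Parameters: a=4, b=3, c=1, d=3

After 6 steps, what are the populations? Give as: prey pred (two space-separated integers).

Step 1: prey: 24+9-12=21; pred: 18+4-5=17
Step 2: prey: 21+8-10=19; pred: 17+3-5=15
Step 3: prey: 19+7-8=18; pred: 15+2-4=13
Step 4: prey: 18+7-7=18; pred: 13+2-3=12
Step 5: prey: 18+7-6=19; pred: 12+2-3=11
Step 6: prey: 19+7-6=20; pred: 11+2-3=10

Answer: 20 10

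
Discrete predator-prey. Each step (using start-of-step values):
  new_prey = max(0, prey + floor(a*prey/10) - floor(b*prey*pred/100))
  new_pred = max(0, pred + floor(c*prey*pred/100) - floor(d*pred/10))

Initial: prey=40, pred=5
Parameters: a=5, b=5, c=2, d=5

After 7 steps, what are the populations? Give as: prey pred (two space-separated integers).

Step 1: prey: 40+20-10=50; pred: 5+4-2=7
Step 2: prey: 50+25-17=58; pred: 7+7-3=11
Step 3: prey: 58+29-31=56; pred: 11+12-5=18
Step 4: prey: 56+28-50=34; pred: 18+20-9=29
Step 5: prey: 34+17-49=2; pred: 29+19-14=34
Step 6: prey: 2+1-3=0; pred: 34+1-17=18
Step 7: prey: 0+0-0=0; pred: 18+0-9=9

Answer: 0 9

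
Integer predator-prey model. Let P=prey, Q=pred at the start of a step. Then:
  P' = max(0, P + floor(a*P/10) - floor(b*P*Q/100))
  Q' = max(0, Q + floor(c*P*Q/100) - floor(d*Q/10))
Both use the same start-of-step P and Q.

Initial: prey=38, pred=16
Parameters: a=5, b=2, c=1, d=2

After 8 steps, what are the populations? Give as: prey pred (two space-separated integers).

Answer: 3 46

Derivation:
Step 1: prey: 38+19-12=45; pred: 16+6-3=19
Step 2: prey: 45+22-17=50; pred: 19+8-3=24
Step 3: prey: 50+25-24=51; pred: 24+12-4=32
Step 4: prey: 51+25-32=44; pred: 32+16-6=42
Step 5: prey: 44+22-36=30; pred: 42+18-8=52
Step 6: prey: 30+15-31=14; pred: 52+15-10=57
Step 7: prey: 14+7-15=6; pred: 57+7-11=53
Step 8: prey: 6+3-6=3; pred: 53+3-10=46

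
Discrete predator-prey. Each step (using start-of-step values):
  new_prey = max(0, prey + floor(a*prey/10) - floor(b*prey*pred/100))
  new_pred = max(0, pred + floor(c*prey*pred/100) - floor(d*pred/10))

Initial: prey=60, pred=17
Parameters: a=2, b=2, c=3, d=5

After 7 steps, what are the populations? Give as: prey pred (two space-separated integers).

Answer: 0 6

Derivation:
Step 1: prey: 60+12-20=52; pred: 17+30-8=39
Step 2: prey: 52+10-40=22; pred: 39+60-19=80
Step 3: prey: 22+4-35=0; pred: 80+52-40=92
Step 4: prey: 0+0-0=0; pred: 92+0-46=46
Step 5: prey: 0+0-0=0; pred: 46+0-23=23
Step 6: prey: 0+0-0=0; pred: 23+0-11=12
Step 7: prey: 0+0-0=0; pred: 12+0-6=6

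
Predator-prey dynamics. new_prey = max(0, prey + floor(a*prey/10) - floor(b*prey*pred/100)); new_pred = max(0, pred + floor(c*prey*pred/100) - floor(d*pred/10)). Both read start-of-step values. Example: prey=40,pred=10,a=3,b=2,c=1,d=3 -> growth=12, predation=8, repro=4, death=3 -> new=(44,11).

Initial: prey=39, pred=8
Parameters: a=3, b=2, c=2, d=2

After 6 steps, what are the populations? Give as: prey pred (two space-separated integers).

Answer: 0 61

Derivation:
Step 1: prey: 39+11-6=44; pred: 8+6-1=13
Step 2: prey: 44+13-11=46; pred: 13+11-2=22
Step 3: prey: 46+13-20=39; pred: 22+20-4=38
Step 4: prey: 39+11-29=21; pred: 38+29-7=60
Step 5: prey: 21+6-25=2; pred: 60+25-12=73
Step 6: prey: 2+0-2=0; pred: 73+2-14=61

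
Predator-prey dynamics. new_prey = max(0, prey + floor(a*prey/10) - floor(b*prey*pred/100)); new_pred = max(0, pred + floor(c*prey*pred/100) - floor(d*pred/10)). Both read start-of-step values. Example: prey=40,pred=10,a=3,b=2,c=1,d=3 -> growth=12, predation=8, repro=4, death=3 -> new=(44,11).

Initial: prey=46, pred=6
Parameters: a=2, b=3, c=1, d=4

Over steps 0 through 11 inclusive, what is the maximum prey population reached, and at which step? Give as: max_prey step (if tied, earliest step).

Step 1: prey: 46+9-8=47; pred: 6+2-2=6
Step 2: prey: 47+9-8=48; pred: 6+2-2=6
Step 3: prey: 48+9-8=49; pred: 6+2-2=6
Step 4: prey: 49+9-8=50; pred: 6+2-2=6
Step 5: prey: 50+10-9=51; pred: 6+3-2=7
Step 6: prey: 51+10-10=51; pred: 7+3-2=8
Step 7: prey: 51+10-12=49; pred: 8+4-3=9
Step 8: prey: 49+9-13=45; pred: 9+4-3=10
Step 9: prey: 45+9-13=41; pred: 10+4-4=10
Step 10: prey: 41+8-12=37; pred: 10+4-4=10
Step 11: prey: 37+7-11=33; pred: 10+3-4=9
Max prey = 51 at step 5

Answer: 51 5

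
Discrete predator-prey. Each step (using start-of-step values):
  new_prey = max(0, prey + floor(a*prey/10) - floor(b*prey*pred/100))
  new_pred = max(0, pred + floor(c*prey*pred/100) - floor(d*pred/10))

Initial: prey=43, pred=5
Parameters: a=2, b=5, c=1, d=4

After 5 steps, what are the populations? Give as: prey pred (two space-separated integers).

Step 1: prey: 43+8-10=41; pred: 5+2-2=5
Step 2: prey: 41+8-10=39; pred: 5+2-2=5
Step 3: prey: 39+7-9=37; pred: 5+1-2=4
Step 4: prey: 37+7-7=37; pred: 4+1-1=4
Step 5: prey: 37+7-7=37; pred: 4+1-1=4

Answer: 37 4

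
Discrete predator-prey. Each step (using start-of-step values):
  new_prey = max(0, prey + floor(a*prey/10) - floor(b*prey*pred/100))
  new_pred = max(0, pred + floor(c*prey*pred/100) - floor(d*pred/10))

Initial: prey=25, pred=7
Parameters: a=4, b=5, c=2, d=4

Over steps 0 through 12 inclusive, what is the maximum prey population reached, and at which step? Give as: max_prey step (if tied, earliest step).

Answer: 27 1

Derivation:
Step 1: prey: 25+10-8=27; pred: 7+3-2=8
Step 2: prey: 27+10-10=27; pred: 8+4-3=9
Step 3: prey: 27+10-12=25; pred: 9+4-3=10
Step 4: prey: 25+10-12=23; pred: 10+5-4=11
Step 5: prey: 23+9-12=20; pred: 11+5-4=12
Step 6: prey: 20+8-12=16; pred: 12+4-4=12
Step 7: prey: 16+6-9=13; pred: 12+3-4=11
Step 8: prey: 13+5-7=11; pred: 11+2-4=9
Step 9: prey: 11+4-4=11; pred: 9+1-3=7
Step 10: prey: 11+4-3=12; pred: 7+1-2=6
Step 11: prey: 12+4-3=13; pred: 6+1-2=5
Step 12: prey: 13+5-3=15; pred: 5+1-2=4
Max prey = 27 at step 1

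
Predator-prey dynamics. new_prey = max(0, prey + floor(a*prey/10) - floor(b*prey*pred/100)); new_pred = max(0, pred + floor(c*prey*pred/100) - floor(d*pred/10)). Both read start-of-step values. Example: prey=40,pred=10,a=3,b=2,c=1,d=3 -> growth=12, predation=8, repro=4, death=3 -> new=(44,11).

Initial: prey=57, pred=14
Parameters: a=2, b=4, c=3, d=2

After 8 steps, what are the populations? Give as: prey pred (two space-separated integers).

Step 1: prey: 57+11-31=37; pred: 14+23-2=35
Step 2: prey: 37+7-51=0; pred: 35+38-7=66
Step 3: prey: 0+0-0=0; pred: 66+0-13=53
Step 4: prey: 0+0-0=0; pred: 53+0-10=43
Step 5: prey: 0+0-0=0; pred: 43+0-8=35
Step 6: prey: 0+0-0=0; pred: 35+0-7=28
Step 7: prey: 0+0-0=0; pred: 28+0-5=23
Step 8: prey: 0+0-0=0; pred: 23+0-4=19

Answer: 0 19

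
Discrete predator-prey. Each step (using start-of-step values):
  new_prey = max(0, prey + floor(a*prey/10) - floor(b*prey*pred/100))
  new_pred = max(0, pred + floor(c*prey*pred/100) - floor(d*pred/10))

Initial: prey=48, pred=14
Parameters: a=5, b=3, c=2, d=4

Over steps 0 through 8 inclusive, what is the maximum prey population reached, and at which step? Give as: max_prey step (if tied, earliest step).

Answer: 52 1

Derivation:
Step 1: prey: 48+24-20=52; pred: 14+13-5=22
Step 2: prey: 52+26-34=44; pred: 22+22-8=36
Step 3: prey: 44+22-47=19; pred: 36+31-14=53
Step 4: prey: 19+9-30=0; pred: 53+20-21=52
Step 5: prey: 0+0-0=0; pred: 52+0-20=32
Step 6: prey: 0+0-0=0; pred: 32+0-12=20
Step 7: prey: 0+0-0=0; pred: 20+0-8=12
Step 8: prey: 0+0-0=0; pred: 12+0-4=8
Max prey = 52 at step 1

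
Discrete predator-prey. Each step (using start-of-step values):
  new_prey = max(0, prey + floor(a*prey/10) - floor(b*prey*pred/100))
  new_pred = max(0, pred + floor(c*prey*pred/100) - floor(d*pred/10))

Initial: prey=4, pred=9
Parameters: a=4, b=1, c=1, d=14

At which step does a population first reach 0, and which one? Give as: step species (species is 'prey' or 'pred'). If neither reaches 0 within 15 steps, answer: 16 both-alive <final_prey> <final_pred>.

Answer: 1 pred

Derivation:
Step 1: prey: 4+1-0=5; pred: 9+0-12=0
First extinction: pred at step 1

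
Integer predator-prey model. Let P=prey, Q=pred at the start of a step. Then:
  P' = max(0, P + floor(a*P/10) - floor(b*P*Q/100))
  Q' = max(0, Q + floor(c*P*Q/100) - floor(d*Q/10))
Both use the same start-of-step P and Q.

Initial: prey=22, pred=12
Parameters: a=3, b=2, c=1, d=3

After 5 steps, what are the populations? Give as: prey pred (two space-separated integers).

Answer: 35 9

Derivation:
Step 1: prey: 22+6-5=23; pred: 12+2-3=11
Step 2: prey: 23+6-5=24; pred: 11+2-3=10
Step 3: prey: 24+7-4=27; pred: 10+2-3=9
Step 4: prey: 27+8-4=31; pred: 9+2-2=9
Step 5: prey: 31+9-5=35; pred: 9+2-2=9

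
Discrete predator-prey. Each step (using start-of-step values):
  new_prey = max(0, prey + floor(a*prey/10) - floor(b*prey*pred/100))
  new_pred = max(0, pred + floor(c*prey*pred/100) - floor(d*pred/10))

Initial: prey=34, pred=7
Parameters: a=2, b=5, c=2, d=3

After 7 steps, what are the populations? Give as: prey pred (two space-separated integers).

Answer: 2 6

Derivation:
Step 1: prey: 34+6-11=29; pred: 7+4-2=9
Step 2: prey: 29+5-13=21; pred: 9+5-2=12
Step 3: prey: 21+4-12=13; pred: 12+5-3=14
Step 4: prey: 13+2-9=6; pred: 14+3-4=13
Step 5: prey: 6+1-3=4; pred: 13+1-3=11
Step 6: prey: 4+0-2=2; pred: 11+0-3=8
Step 7: prey: 2+0-0=2; pred: 8+0-2=6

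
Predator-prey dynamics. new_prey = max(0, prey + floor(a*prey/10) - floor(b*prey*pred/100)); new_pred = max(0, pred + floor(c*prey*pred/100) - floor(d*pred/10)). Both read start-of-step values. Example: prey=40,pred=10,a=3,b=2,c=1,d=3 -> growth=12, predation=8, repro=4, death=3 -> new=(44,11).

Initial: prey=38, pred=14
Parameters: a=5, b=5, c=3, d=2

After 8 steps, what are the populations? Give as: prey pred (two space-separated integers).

Answer: 0 16

Derivation:
Step 1: prey: 38+19-26=31; pred: 14+15-2=27
Step 2: prey: 31+15-41=5; pred: 27+25-5=47
Step 3: prey: 5+2-11=0; pred: 47+7-9=45
Step 4: prey: 0+0-0=0; pred: 45+0-9=36
Step 5: prey: 0+0-0=0; pred: 36+0-7=29
Step 6: prey: 0+0-0=0; pred: 29+0-5=24
Step 7: prey: 0+0-0=0; pred: 24+0-4=20
Step 8: prey: 0+0-0=0; pred: 20+0-4=16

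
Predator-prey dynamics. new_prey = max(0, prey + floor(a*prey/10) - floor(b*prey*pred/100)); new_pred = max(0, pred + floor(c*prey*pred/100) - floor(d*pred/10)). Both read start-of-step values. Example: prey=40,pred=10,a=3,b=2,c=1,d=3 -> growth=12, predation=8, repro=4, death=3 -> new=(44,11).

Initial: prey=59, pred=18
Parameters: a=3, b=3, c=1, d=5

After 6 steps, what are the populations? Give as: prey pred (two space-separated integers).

Answer: 24 5

Derivation:
Step 1: prey: 59+17-31=45; pred: 18+10-9=19
Step 2: prey: 45+13-25=33; pred: 19+8-9=18
Step 3: prey: 33+9-17=25; pred: 18+5-9=14
Step 4: prey: 25+7-10=22; pred: 14+3-7=10
Step 5: prey: 22+6-6=22; pred: 10+2-5=7
Step 6: prey: 22+6-4=24; pred: 7+1-3=5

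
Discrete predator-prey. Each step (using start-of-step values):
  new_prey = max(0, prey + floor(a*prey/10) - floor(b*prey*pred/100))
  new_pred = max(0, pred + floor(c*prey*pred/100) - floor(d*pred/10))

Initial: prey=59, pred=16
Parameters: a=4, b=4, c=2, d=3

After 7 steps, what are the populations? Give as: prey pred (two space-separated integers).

Step 1: prey: 59+23-37=45; pred: 16+18-4=30
Step 2: prey: 45+18-54=9; pred: 30+27-9=48
Step 3: prey: 9+3-17=0; pred: 48+8-14=42
Step 4: prey: 0+0-0=0; pred: 42+0-12=30
Step 5: prey: 0+0-0=0; pred: 30+0-9=21
Step 6: prey: 0+0-0=0; pred: 21+0-6=15
Step 7: prey: 0+0-0=0; pred: 15+0-4=11

Answer: 0 11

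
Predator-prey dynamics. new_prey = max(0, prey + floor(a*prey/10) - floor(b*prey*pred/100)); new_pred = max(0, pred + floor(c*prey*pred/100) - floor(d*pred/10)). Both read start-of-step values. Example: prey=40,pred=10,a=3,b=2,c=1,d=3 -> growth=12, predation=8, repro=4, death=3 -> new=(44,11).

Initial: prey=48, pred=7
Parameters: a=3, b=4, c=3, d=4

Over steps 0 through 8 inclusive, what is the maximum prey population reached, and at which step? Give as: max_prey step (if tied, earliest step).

Step 1: prey: 48+14-13=49; pred: 7+10-2=15
Step 2: prey: 49+14-29=34; pred: 15+22-6=31
Step 3: prey: 34+10-42=2; pred: 31+31-12=50
Step 4: prey: 2+0-4=0; pred: 50+3-20=33
Step 5: prey: 0+0-0=0; pred: 33+0-13=20
Step 6: prey: 0+0-0=0; pred: 20+0-8=12
Step 7: prey: 0+0-0=0; pred: 12+0-4=8
Step 8: prey: 0+0-0=0; pred: 8+0-3=5
Max prey = 49 at step 1

Answer: 49 1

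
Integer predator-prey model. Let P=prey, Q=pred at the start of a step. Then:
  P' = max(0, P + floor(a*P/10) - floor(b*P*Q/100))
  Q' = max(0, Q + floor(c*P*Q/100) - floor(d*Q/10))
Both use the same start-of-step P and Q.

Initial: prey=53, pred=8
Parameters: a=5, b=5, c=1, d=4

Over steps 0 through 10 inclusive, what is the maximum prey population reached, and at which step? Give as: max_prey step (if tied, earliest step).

Answer: 61 2

Derivation:
Step 1: prey: 53+26-21=58; pred: 8+4-3=9
Step 2: prey: 58+29-26=61; pred: 9+5-3=11
Step 3: prey: 61+30-33=58; pred: 11+6-4=13
Step 4: prey: 58+29-37=50; pred: 13+7-5=15
Step 5: prey: 50+25-37=38; pred: 15+7-6=16
Step 6: prey: 38+19-30=27; pred: 16+6-6=16
Step 7: prey: 27+13-21=19; pred: 16+4-6=14
Step 8: prey: 19+9-13=15; pred: 14+2-5=11
Step 9: prey: 15+7-8=14; pred: 11+1-4=8
Step 10: prey: 14+7-5=16; pred: 8+1-3=6
Max prey = 61 at step 2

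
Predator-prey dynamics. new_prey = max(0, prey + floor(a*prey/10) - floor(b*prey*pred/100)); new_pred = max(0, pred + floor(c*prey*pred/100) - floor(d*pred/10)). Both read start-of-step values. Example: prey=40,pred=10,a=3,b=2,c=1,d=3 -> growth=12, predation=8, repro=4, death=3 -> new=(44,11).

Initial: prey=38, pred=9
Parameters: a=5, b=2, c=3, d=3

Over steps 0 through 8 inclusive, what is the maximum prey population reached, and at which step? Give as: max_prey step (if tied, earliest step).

Answer: 59 2

Derivation:
Step 1: prey: 38+19-6=51; pred: 9+10-2=17
Step 2: prey: 51+25-17=59; pred: 17+26-5=38
Step 3: prey: 59+29-44=44; pred: 38+67-11=94
Step 4: prey: 44+22-82=0; pred: 94+124-28=190
Step 5: prey: 0+0-0=0; pred: 190+0-57=133
Step 6: prey: 0+0-0=0; pred: 133+0-39=94
Step 7: prey: 0+0-0=0; pred: 94+0-28=66
Step 8: prey: 0+0-0=0; pred: 66+0-19=47
Max prey = 59 at step 2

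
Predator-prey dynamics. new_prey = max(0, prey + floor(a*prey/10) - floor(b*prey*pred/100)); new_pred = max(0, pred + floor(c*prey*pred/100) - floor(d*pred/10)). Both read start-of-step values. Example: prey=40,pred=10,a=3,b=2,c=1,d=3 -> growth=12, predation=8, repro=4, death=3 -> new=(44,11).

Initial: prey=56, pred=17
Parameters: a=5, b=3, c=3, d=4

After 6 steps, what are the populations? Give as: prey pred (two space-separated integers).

Answer: 0 23

Derivation:
Step 1: prey: 56+28-28=56; pred: 17+28-6=39
Step 2: prey: 56+28-65=19; pred: 39+65-15=89
Step 3: prey: 19+9-50=0; pred: 89+50-35=104
Step 4: prey: 0+0-0=0; pred: 104+0-41=63
Step 5: prey: 0+0-0=0; pred: 63+0-25=38
Step 6: prey: 0+0-0=0; pred: 38+0-15=23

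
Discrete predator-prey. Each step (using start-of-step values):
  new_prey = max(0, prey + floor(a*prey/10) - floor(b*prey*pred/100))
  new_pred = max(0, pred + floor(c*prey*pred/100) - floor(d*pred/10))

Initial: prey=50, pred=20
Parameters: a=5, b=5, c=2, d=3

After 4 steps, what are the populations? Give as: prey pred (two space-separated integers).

Answer: 0 21

Derivation:
Step 1: prey: 50+25-50=25; pred: 20+20-6=34
Step 2: prey: 25+12-42=0; pred: 34+17-10=41
Step 3: prey: 0+0-0=0; pred: 41+0-12=29
Step 4: prey: 0+0-0=0; pred: 29+0-8=21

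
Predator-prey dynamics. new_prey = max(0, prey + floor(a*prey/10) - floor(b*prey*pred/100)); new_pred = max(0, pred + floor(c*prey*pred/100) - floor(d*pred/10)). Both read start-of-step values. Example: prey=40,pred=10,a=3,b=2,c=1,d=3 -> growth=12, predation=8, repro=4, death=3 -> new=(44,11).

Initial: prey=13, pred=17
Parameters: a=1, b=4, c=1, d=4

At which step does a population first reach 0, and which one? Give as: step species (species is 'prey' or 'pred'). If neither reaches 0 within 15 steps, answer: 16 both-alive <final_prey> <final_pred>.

Step 1: prey: 13+1-8=6; pred: 17+2-6=13
Step 2: prey: 6+0-3=3; pred: 13+0-5=8
Step 3: prey: 3+0-0=3; pred: 8+0-3=5
Step 4: prey: 3+0-0=3; pred: 5+0-2=3
Step 5: prey: 3+0-0=3; pred: 3+0-1=2
Step 6: prey: 3+0-0=3; pred: 2+0-0=2
Steps 7-15: state stable at prey=3, pred=2 (no change)
No extinction within 15 steps

Answer: 16 both-alive 3 2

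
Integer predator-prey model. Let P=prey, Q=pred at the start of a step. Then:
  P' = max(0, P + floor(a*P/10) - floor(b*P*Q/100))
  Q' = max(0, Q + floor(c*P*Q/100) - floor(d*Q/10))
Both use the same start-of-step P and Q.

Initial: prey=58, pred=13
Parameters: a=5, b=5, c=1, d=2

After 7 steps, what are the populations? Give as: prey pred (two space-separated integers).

Answer: 0 13

Derivation:
Step 1: prey: 58+29-37=50; pred: 13+7-2=18
Step 2: prey: 50+25-45=30; pred: 18+9-3=24
Step 3: prey: 30+15-36=9; pred: 24+7-4=27
Step 4: prey: 9+4-12=1; pred: 27+2-5=24
Step 5: prey: 1+0-1=0; pred: 24+0-4=20
Step 6: prey: 0+0-0=0; pred: 20+0-4=16
Step 7: prey: 0+0-0=0; pred: 16+0-3=13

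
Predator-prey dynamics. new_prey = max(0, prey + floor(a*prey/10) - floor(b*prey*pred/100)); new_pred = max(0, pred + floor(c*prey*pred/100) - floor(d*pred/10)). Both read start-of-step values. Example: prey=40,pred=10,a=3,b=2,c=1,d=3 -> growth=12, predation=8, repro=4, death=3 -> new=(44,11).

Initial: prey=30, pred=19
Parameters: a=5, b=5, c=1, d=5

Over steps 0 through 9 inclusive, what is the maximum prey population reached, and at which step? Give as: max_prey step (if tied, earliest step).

Answer: 94 9

Derivation:
Step 1: prey: 30+15-28=17; pred: 19+5-9=15
Step 2: prey: 17+8-12=13; pred: 15+2-7=10
Step 3: prey: 13+6-6=13; pred: 10+1-5=6
Step 4: prey: 13+6-3=16; pred: 6+0-3=3
Step 5: prey: 16+8-2=22; pred: 3+0-1=2
Step 6: prey: 22+11-2=31; pred: 2+0-1=1
Step 7: prey: 31+15-1=45; pred: 1+0-0=1
Step 8: prey: 45+22-2=65; pred: 1+0-0=1
Step 9: prey: 65+32-3=94; pred: 1+0-0=1
Max prey = 94 at step 9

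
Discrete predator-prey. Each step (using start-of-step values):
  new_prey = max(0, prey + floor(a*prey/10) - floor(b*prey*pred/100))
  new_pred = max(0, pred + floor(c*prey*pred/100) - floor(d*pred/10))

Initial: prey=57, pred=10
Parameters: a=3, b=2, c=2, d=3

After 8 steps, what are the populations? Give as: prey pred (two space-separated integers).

Answer: 0 24

Derivation:
Step 1: prey: 57+17-11=63; pred: 10+11-3=18
Step 2: prey: 63+18-22=59; pred: 18+22-5=35
Step 3: prey: 59+17-41=35; pred: 35+41-10=66
Step 4: prey: 35+10-46=0; pred: 66+46-19=93
Step 5: prey: 0+0-0=0; pred: 93+0-27=66
Step 6: prey: 0+0-0=0; pred: 66+0-19=47
Step 7: prey: 0+0-0=0; pred: 47+0-14=33
Step 8: prey: 0+0-0=0; pred: 33+0-9=24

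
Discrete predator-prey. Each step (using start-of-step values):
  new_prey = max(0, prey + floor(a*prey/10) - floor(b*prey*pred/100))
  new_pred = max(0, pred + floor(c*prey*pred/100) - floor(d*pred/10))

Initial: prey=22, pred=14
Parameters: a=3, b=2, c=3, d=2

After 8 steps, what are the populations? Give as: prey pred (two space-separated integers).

Answer: 1 27

Derivation:
Step 1: prey: 22+6-6=22; pred: 14+9-2=21
Step 2: prey: 22+6-9=19; pred: 21+13-4=30
Step 3: prey: 19+5-11=13; pred: 30+17-6=41
Step 4: prey: 13+3-10=6; pred: 41+15-8=48
Step 5: prey: 6+1-5=2; pred: 48+8-9=47
Step 6: prey: 2+0-1=1; pred: 47+2-9=40
Step 7: prey: 1+0-0=1; pred: 40+1-8=33
Step 8: prey: 1+0-0=1; pred: 33+0-6=27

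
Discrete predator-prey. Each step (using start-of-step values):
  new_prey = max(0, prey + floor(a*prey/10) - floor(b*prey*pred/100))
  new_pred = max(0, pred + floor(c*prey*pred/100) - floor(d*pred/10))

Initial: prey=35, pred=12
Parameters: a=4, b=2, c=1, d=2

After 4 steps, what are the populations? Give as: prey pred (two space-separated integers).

Step 1: prey: 35+14-8=41; pred: 12+4-2=14
Step 2: prey: 41+16-11=46; pred: 14+5-2=17
Step 3: prey: 46+18-15=49; pred: 17+7-3=21
Step 4: prey: 49+19-20=48; pred: 21+10-4=27

Answer: 48 27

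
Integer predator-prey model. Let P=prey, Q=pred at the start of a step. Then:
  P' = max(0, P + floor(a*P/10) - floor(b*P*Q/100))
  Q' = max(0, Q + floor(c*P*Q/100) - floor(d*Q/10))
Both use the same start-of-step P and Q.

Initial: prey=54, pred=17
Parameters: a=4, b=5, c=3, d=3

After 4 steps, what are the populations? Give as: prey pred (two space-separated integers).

Answer: 0 32

Derivation:
Step 1: prey: 54+21-45=30; pred: 17+27-5=39
Step 2: prey: 30+12-58=0; pred: 39+35-11=63
Step 3: prey: 0+0-0=0; pred: 63+0-18=45
Step 4: prey: 0+0-0=0; pred: 45+0-13=32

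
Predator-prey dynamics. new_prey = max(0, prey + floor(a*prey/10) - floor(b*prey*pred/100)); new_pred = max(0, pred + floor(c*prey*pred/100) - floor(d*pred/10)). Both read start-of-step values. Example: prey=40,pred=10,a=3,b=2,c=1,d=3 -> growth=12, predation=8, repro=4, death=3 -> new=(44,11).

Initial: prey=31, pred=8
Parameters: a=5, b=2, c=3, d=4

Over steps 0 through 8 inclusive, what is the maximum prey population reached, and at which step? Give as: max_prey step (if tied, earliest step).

Step 1: prey: 31+15-4=42; pred: 8+7-3=12
Step 2: prey: 42+21-10=53; pred: 12+15-4=23
Step 3: prey: 53+26-24=55; pred: 23+36-9=50
Step 4: prey: 55+27-55=27; pred: 50+82-20=112
Step 5: prey: 27+13-60=0; pred: 112+90-44=158
Step 6: prey: 0+0-0=0; pred: 158+0-63=95
Step 7: prey: 0+0-0=0; pred: 95+0-38=57
Step 8: prey: 0+0-0=0; pred: 57+0-22=35
Max prey = 55 at step 3

Answer: 55 3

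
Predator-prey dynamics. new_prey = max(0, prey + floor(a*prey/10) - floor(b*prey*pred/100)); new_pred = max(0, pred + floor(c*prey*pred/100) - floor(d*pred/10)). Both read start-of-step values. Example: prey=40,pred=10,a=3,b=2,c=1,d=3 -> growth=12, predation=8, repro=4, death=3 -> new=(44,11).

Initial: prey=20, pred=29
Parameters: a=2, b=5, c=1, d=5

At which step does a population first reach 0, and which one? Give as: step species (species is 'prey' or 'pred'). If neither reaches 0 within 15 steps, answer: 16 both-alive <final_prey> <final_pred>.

Answer: 1 prey

Derivation:
Step 1: prey: 20+4-29=0; pred: 29+5-14=20
First extinction: prey at step 1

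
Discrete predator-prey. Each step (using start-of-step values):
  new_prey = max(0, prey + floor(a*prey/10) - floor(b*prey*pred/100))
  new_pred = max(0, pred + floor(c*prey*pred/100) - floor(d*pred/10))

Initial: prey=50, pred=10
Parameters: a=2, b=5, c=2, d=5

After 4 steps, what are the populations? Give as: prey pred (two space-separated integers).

Step 1: prey: 50+10-25=35; pred: 10+10-5=15
Step 2: prey: 35+7-26=16; pred: 15+10-7=18
Step 3: prey: 16+3-14=5; pred: 18+5-9=14
Step 4: prey: 5+1-3=3; pred: 14+1-7=8

Answer: 3 8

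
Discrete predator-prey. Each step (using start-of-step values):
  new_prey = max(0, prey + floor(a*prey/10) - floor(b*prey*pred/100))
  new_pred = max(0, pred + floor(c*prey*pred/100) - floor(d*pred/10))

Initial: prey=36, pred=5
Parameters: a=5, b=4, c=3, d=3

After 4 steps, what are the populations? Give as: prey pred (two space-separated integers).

Step 1: prey: 36+18-7=47; pred: 5+5-1=9
Step 2: prey: 47+23-16=54; pred: 9+12-2=19
Step 3: prey: 54+27-41=40; pred: 19+30-5=44
Step 4: prey: 40+20-70=0; pred: 44+52-13=83

Answer: 0 83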